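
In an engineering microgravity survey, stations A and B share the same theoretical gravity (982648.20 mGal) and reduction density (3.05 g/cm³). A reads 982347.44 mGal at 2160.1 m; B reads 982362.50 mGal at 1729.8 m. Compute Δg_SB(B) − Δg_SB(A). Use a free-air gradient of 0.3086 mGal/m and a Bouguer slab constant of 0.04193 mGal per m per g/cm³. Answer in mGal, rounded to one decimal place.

-62.7

Δg_SB(A) = 982347.44 − 982648.20 + 0.3086×2160.1 − 0.04193×3.05×2160.1 = 89.60 mGal
Δg_SB(B) = 982362.50 − 982648.20 + 0.3086×1729.8 − 0.04193×3.05×1729.8 = 26.90 mGal
Difference = 26.90 − (89.60) = -62.70 mGal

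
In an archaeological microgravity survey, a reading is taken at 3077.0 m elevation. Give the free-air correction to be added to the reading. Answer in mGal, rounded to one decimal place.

Free-air correction = 0.3086 × 3077.0 = 949.6 mGal

949.6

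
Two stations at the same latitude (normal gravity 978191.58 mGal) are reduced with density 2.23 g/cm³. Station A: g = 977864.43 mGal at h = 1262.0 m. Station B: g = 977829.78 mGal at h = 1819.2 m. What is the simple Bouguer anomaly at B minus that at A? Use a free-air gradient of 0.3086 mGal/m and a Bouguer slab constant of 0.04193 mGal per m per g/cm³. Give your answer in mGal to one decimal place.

85.2

Δg_SB(A) = 977864.43 − 978191.58 + 0.3086×1262.0 − 0.04193×2.23×1262.0 = -55.70 mGal
Δg_SB(B) = 977829.78 − 978191.58 + 0.3086×1819.2 − 0.04193×2.23×1819.2 = 29.50 mGal
Difference = 29.50 − (-55.70) = 85.20 mGal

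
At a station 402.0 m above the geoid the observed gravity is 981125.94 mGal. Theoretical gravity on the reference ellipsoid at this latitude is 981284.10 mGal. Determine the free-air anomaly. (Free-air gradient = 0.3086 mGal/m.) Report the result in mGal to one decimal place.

Free-air correction = 0.3086 × 402.0 = 124.06 mGal
Free-air anomaly = 981125.94 − 981284.10 + (124.06) = -34.10 mGal

-34.1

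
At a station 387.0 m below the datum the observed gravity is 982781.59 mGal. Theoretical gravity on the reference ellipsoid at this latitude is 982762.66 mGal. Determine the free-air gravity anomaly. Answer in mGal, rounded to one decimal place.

Free-air correction = 0.3086 × -387.0 = -119.43 mGal
Free-air anomaly = 982781.59 − 982762.66 + (-119.43) = -100.50 mGal

-100.5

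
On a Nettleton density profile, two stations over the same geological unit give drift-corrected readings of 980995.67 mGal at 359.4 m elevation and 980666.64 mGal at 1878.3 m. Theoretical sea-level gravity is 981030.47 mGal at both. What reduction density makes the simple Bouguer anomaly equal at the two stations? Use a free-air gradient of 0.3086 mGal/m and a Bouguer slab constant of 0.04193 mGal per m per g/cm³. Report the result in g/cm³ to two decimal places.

Δg_obs = 980666.64 − 980995.67 = -329.03 mGal over Δh = 1878.3 − 359.4 = 1518.9 m
Equal Bouguer anomalies ⇒ Δg_obs + (0.3086 − 0.04193ρ)·Δh = 0
0.3086 − 0.04193ρ = −Δg_obs/Δh = 0.21662
ρ = (0.3086 − 0.21662) / 0.04193 = 2.19 g/cm³

2.19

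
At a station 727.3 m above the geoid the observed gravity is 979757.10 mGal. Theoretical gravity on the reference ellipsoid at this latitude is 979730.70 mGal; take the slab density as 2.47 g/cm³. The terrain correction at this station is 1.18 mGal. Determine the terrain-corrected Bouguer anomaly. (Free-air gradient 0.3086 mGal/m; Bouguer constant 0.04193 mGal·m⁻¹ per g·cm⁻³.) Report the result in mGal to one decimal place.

Free-air correction = 0.3086 × 727.3 = 224.44 mGal
Free-air anomaly = 979757.10 − 979730.70 + (224.44) = 250.84 mGal
Bouguer slab correction = 0.04193 × 2.47 × 727.3 = 75.32 mGal
Simple Bouguer anomaly = 250.84 − (75.32) = 175.52 mGal
Complete Bouguer anomaly = 175.52 + 1.18 = 176.70 mGal

176.7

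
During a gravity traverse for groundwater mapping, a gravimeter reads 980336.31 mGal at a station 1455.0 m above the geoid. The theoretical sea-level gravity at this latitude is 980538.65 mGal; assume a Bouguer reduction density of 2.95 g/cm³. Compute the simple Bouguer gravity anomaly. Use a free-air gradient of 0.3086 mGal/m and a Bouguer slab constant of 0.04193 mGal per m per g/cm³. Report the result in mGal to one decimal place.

Free-air correction = 0.3086 × 1455.0 = 449.01 mGal
Free-air anomaly = 980336.31 − 980538.65 + (449.01) = 246.67 mGal
Bouguer slab correction = 0.04193 × 2.95 × 1455.0 = 179.97 mGal
Simple Bouguer anomaly = 246.67 − (179.97) = 66.70 mGal

66.7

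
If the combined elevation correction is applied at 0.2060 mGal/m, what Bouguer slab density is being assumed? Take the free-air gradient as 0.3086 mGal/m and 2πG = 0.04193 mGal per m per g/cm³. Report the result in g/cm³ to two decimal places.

2.45

0.2060 = 0.3086 − 0.04193 × ρ
ρ = (0.3086 − 0.2060) / 0.04193 = 2.45 g/cm³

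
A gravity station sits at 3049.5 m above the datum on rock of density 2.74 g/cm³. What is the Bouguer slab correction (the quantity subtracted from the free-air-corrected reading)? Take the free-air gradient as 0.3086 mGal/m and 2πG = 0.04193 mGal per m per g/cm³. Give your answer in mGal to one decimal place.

350.4

Bouguer slab correction = 0.04193 × 2.74 × 3049.5 = 350.4 mGal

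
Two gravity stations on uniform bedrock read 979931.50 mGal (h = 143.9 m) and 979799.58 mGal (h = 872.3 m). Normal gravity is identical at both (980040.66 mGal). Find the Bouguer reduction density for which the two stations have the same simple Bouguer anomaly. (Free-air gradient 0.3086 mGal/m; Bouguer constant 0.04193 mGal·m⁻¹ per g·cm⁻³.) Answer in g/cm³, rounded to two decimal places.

Δg_obs = 979799.58 − 979931.50 = -131.92 mGal over Δh = 872.3 − 143.9 = 728.4 m
Equal Bouguer anomalies ⇒ Δg_obs + (0.3086 − 0.04193ρ)·Δh = 0
0.3086 − 0.04193ρ = −Δg_obs/Δh = 0.18111
ρ = (0.3086 − 0.18111) / 0.04193 = 3.04 g/cm³

3.04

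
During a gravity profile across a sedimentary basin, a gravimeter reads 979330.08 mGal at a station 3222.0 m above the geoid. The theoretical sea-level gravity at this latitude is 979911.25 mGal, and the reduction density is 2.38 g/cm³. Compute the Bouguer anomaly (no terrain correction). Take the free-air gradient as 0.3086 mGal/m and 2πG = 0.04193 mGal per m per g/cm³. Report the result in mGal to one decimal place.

Free-air correction = 0.3086 × 3222.0 = 994.31 mGal
Free-air anomaly = 979330.08 − 979911.25 + (994.31) = 413.14 mGal
Bouguer slab correction = 0.04193 × 2.38 × 3222.0 = 321.53 mGal
Simple Bouguer anomaly = 413.14 − (321.53) = 91.61 mGal

91.6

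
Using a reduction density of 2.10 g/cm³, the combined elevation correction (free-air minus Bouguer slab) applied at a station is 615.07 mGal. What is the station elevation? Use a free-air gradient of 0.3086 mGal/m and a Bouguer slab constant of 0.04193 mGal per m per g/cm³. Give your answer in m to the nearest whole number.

Combined gradient = 0.3086 − 0.04193 × 2.10 = 0.2205470 mGal/m
h = 615.07 / 0.2205470 = 2788.84 m

2789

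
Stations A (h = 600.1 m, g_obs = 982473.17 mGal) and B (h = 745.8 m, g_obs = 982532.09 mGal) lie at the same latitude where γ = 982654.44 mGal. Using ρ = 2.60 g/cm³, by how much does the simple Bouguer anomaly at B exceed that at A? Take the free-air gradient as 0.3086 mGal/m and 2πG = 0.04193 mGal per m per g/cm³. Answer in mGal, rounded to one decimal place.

88.0

Δg_SB(A) = 982473.17 − 982654.44 + 0.3086×600.1 − 0.04193×2.60×600.1 = -61.50 mGal
Δg_SB(B) = 982532.09 − 982654.44 + 0.3086×745.8 − 0.04193×2.60×745.8 = 26.50 mGal
Difference = 26.50 − (-61.50) = 88.00 mGal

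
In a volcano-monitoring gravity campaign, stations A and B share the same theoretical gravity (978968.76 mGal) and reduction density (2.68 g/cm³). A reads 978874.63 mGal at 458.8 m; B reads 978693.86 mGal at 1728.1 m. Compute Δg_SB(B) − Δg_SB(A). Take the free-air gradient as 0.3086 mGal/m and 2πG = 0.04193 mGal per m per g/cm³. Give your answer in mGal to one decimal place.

Δg_SB(A) = 978874.63 − 978968.76 + 0.3086×458.8 − 0.04193×2.68×458.8 = -4.10 mGal
Δg_SB(B) = 978693.86 − 978968.76 + 0.3086×1728.1 − 0.04193×2.68×1728.1 = 64.20 mGal
Difference = 64.20 − (-4.10) = 68.30 mGal

68.3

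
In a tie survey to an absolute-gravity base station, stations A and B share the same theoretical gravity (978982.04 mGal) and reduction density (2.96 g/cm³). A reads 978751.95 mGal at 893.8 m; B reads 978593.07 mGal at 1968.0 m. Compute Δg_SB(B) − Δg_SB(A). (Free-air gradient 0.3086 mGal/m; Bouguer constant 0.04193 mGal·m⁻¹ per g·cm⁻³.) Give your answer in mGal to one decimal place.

Δg_SB(A) = 978751.95 − 978982.04 + 0.3086×893.8 − 0.04193×2.96×893.8 = -65.20 mGal
Δg_SB(B) = 978593.07 − 978982.04 + 0.3086×1968.0 − 0.04193×2.96×1968.0 = -25.90 mGal
Difference = -25.90 − (-65.20) = 39.30 mGal

39.3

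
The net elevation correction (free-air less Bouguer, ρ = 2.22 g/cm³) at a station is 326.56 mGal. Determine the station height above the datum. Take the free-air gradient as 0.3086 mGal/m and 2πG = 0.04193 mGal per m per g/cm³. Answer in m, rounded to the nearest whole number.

1515

Combined gradient = 0.3086 − 0.04193 × 2.22 = 0.2155154 mGal/m
h = 326.56 / 0.2155154 = 1515.25 m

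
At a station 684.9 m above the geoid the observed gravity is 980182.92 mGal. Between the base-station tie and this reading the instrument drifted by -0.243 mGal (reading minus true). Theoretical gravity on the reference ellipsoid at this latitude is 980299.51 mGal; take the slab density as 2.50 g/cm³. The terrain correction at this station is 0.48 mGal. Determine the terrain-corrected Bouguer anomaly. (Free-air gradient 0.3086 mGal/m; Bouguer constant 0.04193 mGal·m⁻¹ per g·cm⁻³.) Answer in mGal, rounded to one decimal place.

23.7

Drift-corrected reading = 980182.92 − (-0.243) = 980183.163 mGal
Free-air correction = 0.3086 × 684.9 = 211.36 mGal
Free-air anomaly = 980183.163 − 980299.51 + (211.36) = 95.013 mGal
Bouguer slab correction = 0.04193 × 2.50 × 684.9 = 71.79 mGal
Simple Bouguer anomaly = 95.013 − (71.79) = 23.223 mGal
Complete Bouguer anomaly = 23.223 + 0.48 = 23.703 mGal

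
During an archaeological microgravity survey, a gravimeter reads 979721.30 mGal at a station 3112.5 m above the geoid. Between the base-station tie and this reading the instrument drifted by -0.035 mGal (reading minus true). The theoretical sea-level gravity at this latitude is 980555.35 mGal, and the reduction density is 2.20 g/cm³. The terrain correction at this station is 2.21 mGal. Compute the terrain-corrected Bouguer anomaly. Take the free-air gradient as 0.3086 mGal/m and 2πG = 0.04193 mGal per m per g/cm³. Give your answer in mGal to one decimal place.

-158.4

Drift-corrected reading = 979721.30 − (-0.035) = 979721.335 mGal
Free-air correction = 0.3086 × 3112.5 = 960.52 mGal
Free-air anomaly = 979721.335 − 980555.35 + (960.52) = 126.505 mGal
Bouguer slab correction = 0.04193 × 2.20 × 3112.5 = 287.12 mGal
Simple Bouguer anomaly = 126.505 − (287.12) = -160.615 mGal
Complete Bouguer anomaly = -160.615 + 2.21 = -158.405 mGal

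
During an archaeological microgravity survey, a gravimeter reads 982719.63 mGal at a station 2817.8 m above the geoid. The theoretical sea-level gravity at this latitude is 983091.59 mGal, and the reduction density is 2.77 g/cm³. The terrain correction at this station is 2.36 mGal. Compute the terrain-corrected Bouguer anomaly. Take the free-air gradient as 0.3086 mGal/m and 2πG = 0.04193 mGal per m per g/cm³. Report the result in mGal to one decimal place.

172.7

Free-air correction = 0.3086 × 2817.8 = 869.57 mGal
Free-air anomaly = 982719.63 − 983091.59 + (869.57) = 497.61 mGal
Bouguer slab correction = 0.04193 × 2.77 × 2817.8 = 327.28 mGal
Simple Bouguer anomaly = 497.61 − (327.28) = 170.33 mGal
Complete Bouguer anomaly = 170.33 + 2.36 = 172.69 mGal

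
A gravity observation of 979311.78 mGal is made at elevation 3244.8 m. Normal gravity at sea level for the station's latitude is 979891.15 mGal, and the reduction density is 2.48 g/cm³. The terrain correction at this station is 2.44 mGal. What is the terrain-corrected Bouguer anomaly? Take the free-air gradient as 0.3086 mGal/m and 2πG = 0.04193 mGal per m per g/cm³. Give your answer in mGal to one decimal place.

87.0

Free-air correction = 0.3086 × 3244.8 = 1001.35 mGal
Free-air anomaly = 979311.78 − 979891.15 + (1001.35) = 421.98 mGal
Bouguer slab correction = 0.04193 × 2.48 × 3244.8 = 337.42 mGal
Simple Bouguer anomaly = 421.98 − (337.42) = 84.56 mGal
Complete Bouguer anomaly = 84.56 + 2.44 = 87.00 mGal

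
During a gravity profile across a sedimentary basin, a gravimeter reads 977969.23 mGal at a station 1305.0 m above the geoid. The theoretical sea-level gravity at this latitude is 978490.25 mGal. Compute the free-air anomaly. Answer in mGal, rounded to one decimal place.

Free-air correction = 0.3086 × 1305.0 = 402.72 mGal
Free-air anomaly = 977969.23 − 978490.25 + (402.72) = -118.30 mGal

-118.3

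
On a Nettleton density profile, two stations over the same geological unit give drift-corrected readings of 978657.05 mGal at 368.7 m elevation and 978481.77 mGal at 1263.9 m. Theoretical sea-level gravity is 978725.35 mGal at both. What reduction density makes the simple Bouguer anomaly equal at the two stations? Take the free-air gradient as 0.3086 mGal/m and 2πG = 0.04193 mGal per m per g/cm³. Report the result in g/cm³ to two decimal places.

Δg_obs = 978481.77 − 978657.05 = -175.28 mGal over Δh = 1263.9 − 368.7 = 895.2 m
Equal Bouguer anomalies ⇒ Δg_obs + (0.3086 − 0.04193ρ)·Δh = 0
0.3086 − 0.04193ρ = −Δg_obs/Δh = 0.19580
ρ = (0.3086 − 0.19580) / 0.04193 = 2.69 g/cm³

2.69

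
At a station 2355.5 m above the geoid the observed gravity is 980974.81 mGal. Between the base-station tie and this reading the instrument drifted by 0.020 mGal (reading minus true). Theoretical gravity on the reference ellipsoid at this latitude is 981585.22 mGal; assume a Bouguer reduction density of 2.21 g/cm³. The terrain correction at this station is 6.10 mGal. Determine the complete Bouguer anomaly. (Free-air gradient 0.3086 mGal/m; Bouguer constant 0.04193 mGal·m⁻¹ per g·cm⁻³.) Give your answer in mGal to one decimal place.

Drift-corrected reading = 980974.81 − (0.020) = 980974.790 mGal
Free-air correction = 0.3086 × 2355.5 = 726.91 mGal
Free-air anomaly = 980974.790 − 981585.22 + (726.91) = 116.480 mGal
Bouguer slab correction = 0.04193 × 2.21 × 2355.5 = 218.27 mGal
Simple Bouguer anomaly = 116.480 − (218.27) = -101.790 mGal
Complete Bouguer anomaly = -101.790 + 6.10 = -95.690 mGal

-95.7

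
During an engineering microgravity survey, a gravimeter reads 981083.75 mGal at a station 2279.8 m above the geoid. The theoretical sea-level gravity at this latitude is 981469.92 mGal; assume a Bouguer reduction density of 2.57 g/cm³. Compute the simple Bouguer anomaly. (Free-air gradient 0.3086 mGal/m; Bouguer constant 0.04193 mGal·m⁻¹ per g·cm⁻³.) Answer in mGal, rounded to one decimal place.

Free-air correction = 0.3086 × 2279.8 = 703.55 mGal
Free-air anomaly = 981083.75 − 981469.92 + (703.55) = 317.38 mGal
Bouguer slab correction = 0.04193 × 2.57 × 2279.8 = 245.67 mGal
Simple Bouguer anomaly = 317.38 − (245.67) = 71.71 mGal

71.7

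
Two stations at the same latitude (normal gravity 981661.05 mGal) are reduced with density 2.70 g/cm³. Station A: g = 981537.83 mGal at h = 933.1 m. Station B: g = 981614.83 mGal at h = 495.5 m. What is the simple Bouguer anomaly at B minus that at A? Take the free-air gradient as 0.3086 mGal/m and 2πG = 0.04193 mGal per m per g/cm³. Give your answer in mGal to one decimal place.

Δg_SB(A) = 981537.83 − 981661.05 + 0.3086×933.1 − 0.04193×2.70×933.1 = 59.10 mGal
Δg_SB(B) = 981614.83 − 981661.05 + 0.3086×495.5 − 0.04193×2.70×495.5 = 50.60 mGal
Difference = 50.60 − (59.10) = -8.50 mGal

-8.5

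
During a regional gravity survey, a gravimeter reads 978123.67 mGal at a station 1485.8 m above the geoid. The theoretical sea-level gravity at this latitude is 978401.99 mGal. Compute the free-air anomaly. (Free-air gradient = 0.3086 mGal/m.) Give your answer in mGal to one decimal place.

180.2

Free-air correction = 0.3086 × 1485.8 = 458.52 mGal
Free-air anomaly = 978123.67 − 978401.99 + (458.52) = 180.20 mGal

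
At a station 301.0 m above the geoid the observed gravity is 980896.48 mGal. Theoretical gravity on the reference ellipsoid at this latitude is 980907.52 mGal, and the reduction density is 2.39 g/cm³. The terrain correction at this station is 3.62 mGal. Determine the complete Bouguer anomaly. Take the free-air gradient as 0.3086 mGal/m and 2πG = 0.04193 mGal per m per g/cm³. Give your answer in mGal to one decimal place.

55.3

Free-air correction = 0.3086 × 301.0 = 92.89 mGal
Free-air anomaly = 980896.48 − 980907.52 + (92.89) = 81.85 mGal
Bouguer slab correction = 0.04193 × 2.39 × 301.0 = 30.16 mGal
Simple Bouguer anomaly = 81.85 − (30.16) = 51.69 mGal
Complete Bouguer anomaly = 51.69 + 3.62 = 55.31 mGal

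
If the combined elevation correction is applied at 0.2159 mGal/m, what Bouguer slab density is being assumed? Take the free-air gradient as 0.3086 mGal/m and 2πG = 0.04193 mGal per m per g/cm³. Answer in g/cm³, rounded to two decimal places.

0.2159 = 0.3086 − 0.04193 × ρ
ρ = (0.3086 − 0.2159) / 0.04193 = 2.21 g/cm³

2.21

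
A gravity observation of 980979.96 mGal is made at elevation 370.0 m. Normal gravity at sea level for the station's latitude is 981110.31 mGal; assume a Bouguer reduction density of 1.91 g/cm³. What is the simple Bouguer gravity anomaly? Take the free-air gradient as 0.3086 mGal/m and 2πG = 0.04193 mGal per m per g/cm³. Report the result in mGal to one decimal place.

Free-air correction = 0.3086 × 370.0 = 114.18 mGal
Free-air anomaly = 980979.96 − 981110.31 + (114.18) = -16.17 mGal
Bouguer slab correction = 0.04193 × 1.91 × 370.0 = 29.63 mGal
Simple Bouguer anomaly = -16.17 − (29.63) = -45.80 mGal

-45.8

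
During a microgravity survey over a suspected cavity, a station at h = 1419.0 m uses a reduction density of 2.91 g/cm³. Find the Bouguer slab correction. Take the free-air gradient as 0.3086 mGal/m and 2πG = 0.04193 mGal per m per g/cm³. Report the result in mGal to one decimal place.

173.1

Bouguer slab correction = 0.04193 × 2.91 × 1419.0 = 173.1 mGal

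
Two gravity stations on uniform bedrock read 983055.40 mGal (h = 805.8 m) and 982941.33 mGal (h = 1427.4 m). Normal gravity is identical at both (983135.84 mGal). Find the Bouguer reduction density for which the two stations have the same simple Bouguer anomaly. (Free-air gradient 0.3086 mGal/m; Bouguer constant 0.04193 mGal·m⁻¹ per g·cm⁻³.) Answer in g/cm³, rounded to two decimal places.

2.98

Δg_obs = 982941.33 − 983055.40 = -114.07 mGal over Δh = 1427.4 − 805.8 = 621.6 m
Equal Bouguer anomalies ⇒ Δg_obs + (0.3086 − 0.04193ρ)·Δh = 0
0.3086 − 0.04193ρ = −Δg_obs/Δh = 0.18351
ρ = (0.3086 − 0.18351) / 0.04193 = 2.98 g/cm³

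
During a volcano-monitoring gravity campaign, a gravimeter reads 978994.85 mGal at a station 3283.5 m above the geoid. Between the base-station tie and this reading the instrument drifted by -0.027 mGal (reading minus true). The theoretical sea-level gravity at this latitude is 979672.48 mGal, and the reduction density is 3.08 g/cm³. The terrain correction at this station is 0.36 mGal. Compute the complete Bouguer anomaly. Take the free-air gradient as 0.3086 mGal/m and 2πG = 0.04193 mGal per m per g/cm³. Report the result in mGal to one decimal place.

-88.0

Drift-corrected reading = 978994.85 − (-0.027) = 978994.877 mGal
Free-air correction = 0.3086 × 3283.5 = 1013.29 mGal
Free-air anomaly = 978994.877 − 979672.48 + (1013.29) = 335.687 mGal
Bouguer slab correction = 0.04193 × 3.08 × 3283.5 = 424.05 mGal
Simple Bouguer anomaly = 335.687 − (424.05) = -88.363 mGal
Complete Bouguer anomaly = -88.363 + 0.36 = -88.003 mGal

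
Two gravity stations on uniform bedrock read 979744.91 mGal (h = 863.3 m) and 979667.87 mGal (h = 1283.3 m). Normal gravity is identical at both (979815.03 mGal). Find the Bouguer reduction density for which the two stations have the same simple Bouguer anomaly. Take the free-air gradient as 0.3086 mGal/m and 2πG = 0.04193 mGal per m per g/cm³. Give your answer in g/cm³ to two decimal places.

2.99

Δg_obs = 979667.87 − 979744.91 = -77.04 mGal over Δh = 1283.3 − 863.3 = 420.0 m
Equal Bouguer anomalies ⇒ Δg_obs + (0.3086 − 0.04193ρ)·Δh = 0
0.3086 − 0.04193ρ = −Δg_obs/Δh = 0.18343
ρ = (0.3086 − 0.18343) / 0.04193 = 2.99 g/cm³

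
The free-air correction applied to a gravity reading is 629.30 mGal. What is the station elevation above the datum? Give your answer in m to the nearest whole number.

2039

h = 629.30 / 0.3086 = 2039.21 m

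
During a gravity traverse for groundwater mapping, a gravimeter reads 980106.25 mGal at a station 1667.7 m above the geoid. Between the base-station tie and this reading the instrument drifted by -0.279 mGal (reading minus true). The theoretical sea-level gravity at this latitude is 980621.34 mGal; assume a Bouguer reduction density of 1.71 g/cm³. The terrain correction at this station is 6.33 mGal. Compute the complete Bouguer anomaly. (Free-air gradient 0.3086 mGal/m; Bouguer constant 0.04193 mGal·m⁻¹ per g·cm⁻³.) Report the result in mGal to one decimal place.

-113.4

Drift-corrected reading = 980106.25 − (-0.279) = 980106.529 mGal
Free-air correction = 0.3086 × 1667.7 = 514.65 mGal
Free-air anomaly = 980106.529 − 980621.34 + (514.65) = -0.161 mGal
Bouguer slab correction = 0.04193 × 1.71 × 1667.7 = 119.57 mGal
Simple Bouguer anomaly = -0.161 − (119.57) = -119.731 mGal
Complete Bouguer anomaly = -119.731 + 6.33 = -113.401 mGal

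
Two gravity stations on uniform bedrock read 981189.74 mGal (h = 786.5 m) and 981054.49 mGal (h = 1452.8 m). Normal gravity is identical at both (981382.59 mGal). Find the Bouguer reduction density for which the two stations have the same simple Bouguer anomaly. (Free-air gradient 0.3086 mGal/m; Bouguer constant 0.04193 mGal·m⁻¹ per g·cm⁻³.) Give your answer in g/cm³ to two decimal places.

2.52

Δg_obs = 981054.49 − 981189.74 = -135.25 mGal over Δh = 1452.8 − 786.5 = 666.3 m
Equal Bouguer anomalies ⇒ Δg_obs + (0.3086 − 0.04193ρ)·Δh = 0
0.3086 − 0.04193ρ = −Δg_obs/Δh = 0.20299
ρ = (0.3086 − 0.20299) / 0.04193 = 2.52 g/cm³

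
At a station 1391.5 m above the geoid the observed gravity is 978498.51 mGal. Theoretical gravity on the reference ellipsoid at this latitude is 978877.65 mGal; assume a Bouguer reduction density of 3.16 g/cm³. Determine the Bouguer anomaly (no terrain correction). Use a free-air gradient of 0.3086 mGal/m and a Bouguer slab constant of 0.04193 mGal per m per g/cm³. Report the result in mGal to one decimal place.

Free-air correction = 0.3086 × 1391.5 = 429.42 mGal
Free-air anomaly = 978498.51 − 978877.65 + (429.42) = 50.28 mGal
Bouguer slab correction = 0.04193 × 3.16 × 1391.5 = 184.37 mGal
Simple Bouguer anomaly = 50.28 − (184.37) = -134.09 mGal

-134.1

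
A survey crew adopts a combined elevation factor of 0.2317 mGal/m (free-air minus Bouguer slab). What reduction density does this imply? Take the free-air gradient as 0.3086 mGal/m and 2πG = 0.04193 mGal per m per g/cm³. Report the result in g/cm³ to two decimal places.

1.83

0.2317 = 0.3086 − 0.04193 × ρ
ρ = (0.3086 − 0.2317) / 0.04193 = 1.83 g/cm³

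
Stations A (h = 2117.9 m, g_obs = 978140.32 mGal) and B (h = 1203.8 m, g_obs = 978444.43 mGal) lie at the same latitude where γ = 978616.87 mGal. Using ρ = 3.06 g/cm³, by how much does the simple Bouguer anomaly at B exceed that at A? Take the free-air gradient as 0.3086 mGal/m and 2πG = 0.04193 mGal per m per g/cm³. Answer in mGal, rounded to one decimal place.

Δg_SB(A) = 978140.32 − 978616.87 + 0.3086×2117.9 − 0.04193×3.06×2117.9 = -94.70 mGal
Δg_SB(B) = 978444.43 − 978616.87 + 0.3086×1203.8 − 0.04193×3.06×1203.8 = 44.60 mGal
Difference = 44.60 − (-94.70) = 139.30 mGal

139.3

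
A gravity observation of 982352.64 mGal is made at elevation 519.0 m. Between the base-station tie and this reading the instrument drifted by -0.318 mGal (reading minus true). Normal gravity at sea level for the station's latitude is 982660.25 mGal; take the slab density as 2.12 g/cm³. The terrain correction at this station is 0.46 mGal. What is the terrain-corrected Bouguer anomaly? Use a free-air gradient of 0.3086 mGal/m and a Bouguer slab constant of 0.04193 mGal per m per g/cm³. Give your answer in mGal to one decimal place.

-192.8

Drift-corrected reading = 982352.64 − (-0.318) = 982352.958 mGal
Free-air correction = 0.3086 × 519.0 = 160.16 mGal
Free-air anomaly = 982352.958 − 982660.25 + (160.16) = -147.132 mGal
Bouguer slab correction = 0.04193 × 2.12 × 519.0 = 46.13 mGal
Simple Bouguer anomaly = -147.132 − (46.13) = -193.262 mGal
Complete Bouguer anomaly = -193.262 + 0.46 = -192.802 mGal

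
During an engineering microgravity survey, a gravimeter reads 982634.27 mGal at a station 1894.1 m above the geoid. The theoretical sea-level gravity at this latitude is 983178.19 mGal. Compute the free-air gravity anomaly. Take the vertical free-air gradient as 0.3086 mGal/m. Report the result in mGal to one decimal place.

40.6

Free-air correction = 0.3086 × 1894.1 = 584.52 mGal
Free-air anomaly = 982634.27 − 983178.19 + (584.52) = 40.60 mGal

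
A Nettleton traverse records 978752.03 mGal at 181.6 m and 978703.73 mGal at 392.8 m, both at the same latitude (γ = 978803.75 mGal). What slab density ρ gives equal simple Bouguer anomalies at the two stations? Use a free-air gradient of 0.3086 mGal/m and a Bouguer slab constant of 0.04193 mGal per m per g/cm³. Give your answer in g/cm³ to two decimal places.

Δg_obs = 978703.73 − 978752.03 = -48.30 mGal over Δh = 392.8 − 181.6 = 211.2 m
Equal Bouguer anomalies ⇒ Δg_obs + (0.3086 − 0.04193ρ)·Δh = 0
0.3086 − 0.04193ρ = −Δg_obs/Δh = 0.22869
ρ = (0.3086 − 0.22869) / 0.04193 = 1.91 g/cm³

1.91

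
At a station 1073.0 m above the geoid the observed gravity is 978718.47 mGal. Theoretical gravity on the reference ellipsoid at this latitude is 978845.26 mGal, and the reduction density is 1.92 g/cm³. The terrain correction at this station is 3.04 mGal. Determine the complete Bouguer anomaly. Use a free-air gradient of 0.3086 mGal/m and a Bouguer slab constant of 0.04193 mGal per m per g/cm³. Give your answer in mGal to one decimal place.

121.0

Free-air correction = 0.3086 × 1073.0 = 331.13 mGal
Free-air anomaly = 978718.47 − 978845.26 + (331.13) = 204.34 mGal
Bouguer slab correction = 0.04193 × 1.92 × 1073.0 = 86.38 mGal
Simple Bouguer anomaly = 204.34 − (86.38) = 117.96 mGal
Complete Bouguer anomaly = 117.96 + 3.04 = 121.00 mGal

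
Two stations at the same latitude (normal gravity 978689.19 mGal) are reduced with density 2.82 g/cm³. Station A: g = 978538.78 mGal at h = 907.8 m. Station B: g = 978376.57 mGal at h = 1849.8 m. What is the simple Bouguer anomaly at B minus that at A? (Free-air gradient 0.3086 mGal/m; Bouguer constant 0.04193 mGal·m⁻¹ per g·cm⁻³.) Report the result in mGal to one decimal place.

Δg_SB(A) = 978538.78 − 978689.19 + 0.3086×907.8 − 0.04193×2.82×907.8 = 22.40 mGal
Δg_SB(B) = 978376.57 − 978689.19 + 0.3086×1849.8 − 0.04193×2.82×1849.8 = 39.50 mGal
Difference = 39.50 − (22.40) = 17.10 mGal

17.1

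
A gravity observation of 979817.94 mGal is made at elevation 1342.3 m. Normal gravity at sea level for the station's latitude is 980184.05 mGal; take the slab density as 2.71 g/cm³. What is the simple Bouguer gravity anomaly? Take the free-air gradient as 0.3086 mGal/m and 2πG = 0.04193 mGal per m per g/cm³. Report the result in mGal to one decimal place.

-104.4

Free-air correction = 0.3086 × 1342.3 = 414.23 mGal
Free-air anomaly = 979817.94 − 980184.05 + (414.23) = 48.12 mGal
Bouguer slab correction = 0.04193 × 2.71 × 1342.3 = 152.53 mGal
Simple Bouguer anomaly = 48.12 − (152.53) = -104.41 mGal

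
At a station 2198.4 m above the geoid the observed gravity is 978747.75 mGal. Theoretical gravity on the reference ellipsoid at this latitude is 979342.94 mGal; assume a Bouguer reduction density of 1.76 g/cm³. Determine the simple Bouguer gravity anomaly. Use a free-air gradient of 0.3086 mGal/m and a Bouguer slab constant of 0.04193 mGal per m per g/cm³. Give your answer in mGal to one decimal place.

-79.0

Free-air correction = 0.3086 × 2198.4 = 678.43 mGal
Free-air anomaly = 978747.75 − 979342.94 + (678.43) = 83.24 mGal
Bouguer slab correction = 0.04193 × 1.76 × 2198.4 = 162.23 mGal
Simple Bouguer anomaly = 83.24 − (162.23) = -78.99 mGal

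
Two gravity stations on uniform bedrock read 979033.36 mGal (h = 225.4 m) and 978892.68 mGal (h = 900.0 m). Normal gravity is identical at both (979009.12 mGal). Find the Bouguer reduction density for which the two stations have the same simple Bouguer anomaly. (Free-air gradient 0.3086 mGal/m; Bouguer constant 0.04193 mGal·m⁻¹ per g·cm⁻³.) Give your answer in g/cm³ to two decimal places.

2.39

Δg_obs = 978892.68 − 979033.36 = -140.68 mGal over Δh = 900.0 − 225.4 = 674.6 m
Equal Bouguer anomalies ⇒ Δg_obs + (0.3086 − 0.04193ρ)·Δh = 0
0.3086 − 0.04193ρ = −Δg_obs/Δh = 0.20854
ρ = (0.3086 − 0.20854) / 0.04193 = 2.39 g/cm³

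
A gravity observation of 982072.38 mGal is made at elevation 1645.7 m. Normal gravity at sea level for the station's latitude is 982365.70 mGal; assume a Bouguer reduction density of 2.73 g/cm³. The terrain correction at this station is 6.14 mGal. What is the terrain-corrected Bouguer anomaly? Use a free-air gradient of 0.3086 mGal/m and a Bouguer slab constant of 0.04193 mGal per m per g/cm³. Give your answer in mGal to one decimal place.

Free-air correction = 0.3086 × 1645.7 = 507.86 mGal
Free-air anomaly = 982072.38 − 982365.70 + (507.86) = 214.54 mGal
Bouguer slab correction = 0.04193 × 2.73 × 1645.7 = 188.38 mGal
Simple Bouguer anomaly = 214.54 − (188.38) = 26.16 mGal
Complete Bouguer anomaly = 26.16 + 6.14 = 32.30 mGal

32.3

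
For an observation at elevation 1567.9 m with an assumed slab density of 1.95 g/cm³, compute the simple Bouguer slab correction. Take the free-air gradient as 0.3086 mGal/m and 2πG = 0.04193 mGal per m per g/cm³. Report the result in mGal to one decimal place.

Bouguer slab correction = 0.04193 × 1.95 × 1567.9 = 128.2 mGal

128.2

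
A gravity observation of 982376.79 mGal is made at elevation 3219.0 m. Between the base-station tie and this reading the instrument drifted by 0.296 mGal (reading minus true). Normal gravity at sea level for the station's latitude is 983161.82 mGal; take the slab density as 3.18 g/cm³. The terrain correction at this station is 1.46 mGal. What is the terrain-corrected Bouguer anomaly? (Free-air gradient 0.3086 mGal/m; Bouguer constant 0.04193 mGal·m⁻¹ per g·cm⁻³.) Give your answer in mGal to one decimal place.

-219.7

Drift-corrected reading = 982376.79 − (0.296) = 982376.494 mGal
Free-air correction = 0.3086 × 3219.0 = 993.38 mGal
Free-air anomaly = 982376.494 − 983161.82 + (993.38) = 208.054 mGal
Bouguer slab correction = 0.04193 × 3.18 × 3219.0 = 429.21 mGal
Simple Bouguer anomaly = 208.054 − (429.21) = -221.156 mGal
Complete Bouguer anomaly = -221.156 + 1.46 = -219.696 mGal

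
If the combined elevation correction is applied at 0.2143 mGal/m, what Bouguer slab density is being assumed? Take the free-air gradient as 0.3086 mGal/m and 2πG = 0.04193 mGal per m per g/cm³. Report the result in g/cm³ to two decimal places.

0.2143 = 0.3086 − 0.04193 × ρ
ρ = (0.3086 − 0.2143) / 0.04193 = 2.25 g/cm³

2.25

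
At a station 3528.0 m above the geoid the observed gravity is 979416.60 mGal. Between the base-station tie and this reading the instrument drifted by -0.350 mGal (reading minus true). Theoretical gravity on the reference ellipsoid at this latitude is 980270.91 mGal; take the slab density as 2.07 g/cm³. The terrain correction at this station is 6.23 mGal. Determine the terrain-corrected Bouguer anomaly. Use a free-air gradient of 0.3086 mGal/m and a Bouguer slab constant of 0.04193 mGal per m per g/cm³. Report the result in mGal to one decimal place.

Drift-corrected reading = 979416.60 − (-0.350) = 979416.950 mGal
Free-air correction = 0.3086 × 3528.0 = 1088.74 mGal
Free-air anomaly = 979416.950 − 980270.91 + (1088.74) = 234.780 mGal
Bouguer slab correction = 0.04193 × 2.07 × 3528.0 = 306.21 mGal
Simple Bouguer anomaly = 234.780 − (306.21) = -71.430 mGal
Complete Bouguer anomaly = -71.430 + 6.23 = -65.200 mGal

-65.2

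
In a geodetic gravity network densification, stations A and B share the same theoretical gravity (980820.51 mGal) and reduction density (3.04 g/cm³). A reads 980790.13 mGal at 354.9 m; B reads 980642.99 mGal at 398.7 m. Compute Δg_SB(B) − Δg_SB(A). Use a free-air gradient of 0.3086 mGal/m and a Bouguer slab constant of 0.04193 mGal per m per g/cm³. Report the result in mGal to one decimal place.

-139.2

Δg_SB(A) = 980790.13 − 980820.51 + 0.3086×354.9 − 0.04193×3.04×354.9 = 33.90 mGal
Δg_SB(B) = 980642.99 − 980820.51 + 0.3086×398.7 − 0.04193×3.04×398.7 = -105.30 mGal
Difference = -105.30 − (33.90) = -139.20 mGal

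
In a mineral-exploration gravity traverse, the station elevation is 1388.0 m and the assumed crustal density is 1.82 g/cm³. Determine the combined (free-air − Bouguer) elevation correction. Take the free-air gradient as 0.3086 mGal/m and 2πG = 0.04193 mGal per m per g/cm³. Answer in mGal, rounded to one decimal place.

Combined gradient = 0.3086 − 0.04193 × 1.82 = 0.2322874 mGal/m
Combined elevation correction = 0.2322874 × 1388.0 = 322.4 mGal

322.4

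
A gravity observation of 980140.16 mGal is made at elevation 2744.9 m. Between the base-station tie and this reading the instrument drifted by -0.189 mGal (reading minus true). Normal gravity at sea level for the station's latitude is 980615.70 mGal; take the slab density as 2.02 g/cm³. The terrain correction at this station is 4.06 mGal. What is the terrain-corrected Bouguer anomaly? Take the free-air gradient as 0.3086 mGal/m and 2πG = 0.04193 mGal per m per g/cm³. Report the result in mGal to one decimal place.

Drift-corrected reading = 980140.16 − (-0.189) = 980140.349 mGal
Free-air correction = 0.3086 × 2744.9 = 847.08 mGal
Free-air anomaly = 980140.349 − 980615.70 + (847.08) = 371.729 mGal
Bouguer slab correction = 0.04193 × 2.02 × 2744.9 = 232.49 mGal
Simple Bouguer anomaly = 371.729 − (232.49) = 139.239 mGal
Complete Bouguer anomaly = 139.239 + 4.06 = 143.299 mGal

143.3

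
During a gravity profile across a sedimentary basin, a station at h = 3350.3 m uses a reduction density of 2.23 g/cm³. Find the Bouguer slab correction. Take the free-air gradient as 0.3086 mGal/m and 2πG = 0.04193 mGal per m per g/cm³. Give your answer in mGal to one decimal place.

Bouguer slab correction = 0.04193 × 2.23 × 3350.3 = 313.3 mGal

313.3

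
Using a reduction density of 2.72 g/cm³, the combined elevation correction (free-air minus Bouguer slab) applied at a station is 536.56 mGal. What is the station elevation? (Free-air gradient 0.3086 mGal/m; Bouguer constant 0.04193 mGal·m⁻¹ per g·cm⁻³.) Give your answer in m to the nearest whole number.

2758

Combined gradient = 0.3086 − 0.04193 × 2.72 = 0.1945504 mGal/m
h = 536.56 / 0.1945504 = 2757.95 m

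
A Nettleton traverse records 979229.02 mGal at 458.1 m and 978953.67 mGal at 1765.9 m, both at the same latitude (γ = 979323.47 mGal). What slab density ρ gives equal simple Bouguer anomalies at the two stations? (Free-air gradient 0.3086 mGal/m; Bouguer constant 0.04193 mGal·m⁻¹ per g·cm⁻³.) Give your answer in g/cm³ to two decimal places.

2.34

Δg_obs = 978953.67 − 979229.02 = -275.35 mGal over Δh = 1765.9 − 458.1 = 1307.8 m
Equal Bouguer anomalies ⇒ Δg_obs + (0.3086 − 0.04193ρ)·Δh = 0
0.3086 − 0.04193ρ = −Δg_obs/Δh = 0.21054
ρ = (0.3086 − 0.21054) / 0.04193 = 2.34 g/cm³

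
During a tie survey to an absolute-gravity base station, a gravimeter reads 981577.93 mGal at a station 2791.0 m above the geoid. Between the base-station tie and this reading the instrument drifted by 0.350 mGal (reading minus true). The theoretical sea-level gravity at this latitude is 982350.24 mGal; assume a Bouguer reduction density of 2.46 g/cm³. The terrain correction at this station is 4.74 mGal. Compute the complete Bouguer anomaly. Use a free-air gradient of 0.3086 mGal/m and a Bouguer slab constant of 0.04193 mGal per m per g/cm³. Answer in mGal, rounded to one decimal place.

Drift-corrected reading = 981577.93 − (0.350) = 981577.580 mGal
Free-air correction = 0.3086 × 2791.0 = 861.30 mGal
Free-air anomaly = 981577.580 − 982350.24 + (861.30) = 88.640 mGal
Bouguer slab correction = 0.04193 × 2.46 × 2791.0 = 287.89 mGal
Simple Bouguer anomaly = 88.640 − (287.89) = -199.250 mGal
Complete Bouguer anomaly = -199.250 + 4.74 = -194.510 mGal

-194.5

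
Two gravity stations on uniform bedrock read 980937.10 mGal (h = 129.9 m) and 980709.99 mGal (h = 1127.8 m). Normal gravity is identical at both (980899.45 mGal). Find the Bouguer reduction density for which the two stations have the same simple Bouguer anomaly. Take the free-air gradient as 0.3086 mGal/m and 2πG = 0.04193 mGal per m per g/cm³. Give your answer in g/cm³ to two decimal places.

Δg_obs = 980709.99 − 980937.10 = -227.11 mGal over Δh = 1127.8 − 129.9 = 997.9 m
Equal Bouguer anomalies ⇒ Δg_obs + (0.3086 − 0.04193ρ)·Δh = 0
0.3086 − 0.04193ρ = −Δg_obs/Δh = 0.22759
ρ = (0.3086 − 0.22759) / 0.04193 = 1.93 g/cm³

1.93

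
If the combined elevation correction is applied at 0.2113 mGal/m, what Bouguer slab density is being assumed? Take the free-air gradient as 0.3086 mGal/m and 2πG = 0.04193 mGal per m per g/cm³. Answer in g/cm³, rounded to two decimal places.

0.2113 = 0.3086 − 0.04193 × ρ
ρ = (0.3086 − 0.2113) / 0.04193 = 2.32 g/cm³

2.32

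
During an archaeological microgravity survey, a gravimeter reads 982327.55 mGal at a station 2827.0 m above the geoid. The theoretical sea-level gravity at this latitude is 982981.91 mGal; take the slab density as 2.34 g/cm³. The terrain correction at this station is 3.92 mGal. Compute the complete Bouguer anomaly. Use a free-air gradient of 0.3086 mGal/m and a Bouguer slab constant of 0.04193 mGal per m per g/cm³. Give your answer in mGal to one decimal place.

Free-air correction = 0.3086 × 2827.0 = 872.41 mGal
Free-air anomaly = 982327.55 − 982981.91 + (872.41) = 218.05 mGal
Bouguer slab correction = 0.04193 × 2.34 × 2827.0 = 277.37 mGal
Simple Bouguer anomaly = 218.05 − (277.37) = -59.32 mGal
Complete Bouguer anomaly = -59.32 + 3.92 = -55.40 mGal

-55.4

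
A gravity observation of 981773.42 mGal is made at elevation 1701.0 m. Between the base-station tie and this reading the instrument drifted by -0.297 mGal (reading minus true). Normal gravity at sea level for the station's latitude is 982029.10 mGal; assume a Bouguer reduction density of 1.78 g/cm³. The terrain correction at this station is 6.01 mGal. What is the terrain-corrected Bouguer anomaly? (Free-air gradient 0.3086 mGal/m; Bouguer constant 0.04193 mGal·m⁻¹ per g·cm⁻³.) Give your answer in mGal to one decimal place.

Drift-corrected reading = 981773.42 − (-0.297) = 981773.717 mGal
Free-air correction = 0.3086 × 1701.0 = 524.93 mGal
Free-air anomaly = 981773.717 − 982029.10 + (524.93) = 269.547 mGal
Bouguer slab correction = 0.04193 × 1.78 × 1701.0 = 126.95 mGal
Simple Bouguer anomaly = 269.547 − (126.95) = 142.597 mGal
Complete Bouguer anomaly = 142.597 + 6.01 = 148.607 mGal

148.6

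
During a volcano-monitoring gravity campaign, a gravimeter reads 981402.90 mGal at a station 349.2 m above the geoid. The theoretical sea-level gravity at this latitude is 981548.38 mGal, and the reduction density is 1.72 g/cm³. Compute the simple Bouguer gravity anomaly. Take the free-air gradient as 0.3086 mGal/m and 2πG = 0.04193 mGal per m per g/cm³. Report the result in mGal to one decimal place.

-62.9

Free-air correction = 0.3086 × 349.2 = 107.76 mGal
Free-air anomaly = 981402.90 − 981548.38 + (107.76) = -37.72 mGal
Bouguer slab correction = 0.04193 × 1.72 × 349.2 = 25.18 mGal
Simple Bouguer anomaly = -37.72 − (25.18) = -62.90 mGal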